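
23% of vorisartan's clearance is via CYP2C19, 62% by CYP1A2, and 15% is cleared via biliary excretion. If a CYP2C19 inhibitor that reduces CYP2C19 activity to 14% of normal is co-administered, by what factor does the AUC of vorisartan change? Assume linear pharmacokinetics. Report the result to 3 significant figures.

1.25

The CYP2C19 pathway (23% of clearance) falls to 0.14× activity: 0.23 × 0.14 = 0.0322.
CYP1A2 (62%) and the residual 15% are unaffected.
Relative clearance = 0.0322 + 0.62 + 0.15 = 0.8022.
AUC ratio = CL_old/CL_new = 1 / 0.8022 = 1.25.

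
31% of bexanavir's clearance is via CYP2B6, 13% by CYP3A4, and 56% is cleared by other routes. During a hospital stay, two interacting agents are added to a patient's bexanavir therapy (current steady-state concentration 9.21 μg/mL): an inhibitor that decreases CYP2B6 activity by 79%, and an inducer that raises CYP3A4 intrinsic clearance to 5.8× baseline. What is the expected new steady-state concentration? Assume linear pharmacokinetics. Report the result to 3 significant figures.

The CYP2B6 pathway (31% of clearance) drops to 0.21× activity: 0.31 × 0.21 = 0.0651.
The CYP3A4 pathway (13% of clearance) increases to 5.8× activity: 0.13 × 5.8 = 0.754.
The remaining 56% of clearance is unaffected.
New clearance relative to baseline: 0.0651 + 0.754 + 0.56 = 1.3791.
Dividing the baseline by the relative clearance: 9.21 / 1.3791 = 6.68 μg/mL.

6.68 μg/mL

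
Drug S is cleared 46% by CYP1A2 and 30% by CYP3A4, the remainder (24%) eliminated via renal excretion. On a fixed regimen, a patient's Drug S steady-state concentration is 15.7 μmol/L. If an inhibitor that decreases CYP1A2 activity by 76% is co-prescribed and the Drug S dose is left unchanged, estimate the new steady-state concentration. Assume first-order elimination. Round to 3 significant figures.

CYP1A2: 0.46 × 0.24 = 0.1104
CYP3A4: 0.3 (unchanged)
Other: 0.24 (unchanged)
Relative clearance = 0.1104 + 0.3 + 0.24 = 0.6504.
New steady-state concentration = baseline ÷ relative clearance = 15.7 / 0.6504 = 24.1 μmol/L.

24.1 μmol/L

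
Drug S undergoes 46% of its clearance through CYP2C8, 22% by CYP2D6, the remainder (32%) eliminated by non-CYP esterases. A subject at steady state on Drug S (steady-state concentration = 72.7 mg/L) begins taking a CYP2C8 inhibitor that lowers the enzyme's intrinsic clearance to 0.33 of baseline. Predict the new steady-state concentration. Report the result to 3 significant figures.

The CYP2C8 pathway (46% of clearance) drops to 0.33× activity: 0.46 × 0.33 = 0.1518.
CYP2D6 (22%) and the residual 32% are unaffected.
New clearance relative to baseline: 0.1518 + 0.22 + 0.32 = 0.6918.
With dosing unchanged, steady-state concentration scales as 1/CL: 72.7 / 0.6918 = 105 mg/L.

105 mg/L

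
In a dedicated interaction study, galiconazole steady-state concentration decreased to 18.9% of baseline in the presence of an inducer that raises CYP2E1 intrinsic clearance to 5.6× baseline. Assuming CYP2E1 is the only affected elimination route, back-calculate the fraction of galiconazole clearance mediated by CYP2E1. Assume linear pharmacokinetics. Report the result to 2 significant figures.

0.93

Let x = fm,CYP2E1. Because steady-state concentration ∝ 1/CL, relative clearance rose to 1/0.189 = 5.291.
Setting x·5.6 + (1 − x) = 5.291 and solving: x = (5.291 − 1)/(5.6 − 1) = 0.93.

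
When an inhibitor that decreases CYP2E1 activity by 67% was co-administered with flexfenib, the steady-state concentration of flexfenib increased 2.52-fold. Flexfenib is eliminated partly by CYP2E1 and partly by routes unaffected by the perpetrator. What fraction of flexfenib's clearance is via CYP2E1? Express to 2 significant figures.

Write x for the fraction cleared via CYP2E1. The observed steady-state concentration change means clearance fell to 1/2.52 = 0.3968 of baseline.
Setting x·0.33 + (1 − x) = 0.3968 and solving: x = (0.3968 − 1)/(0.33 − 1) = 0.90.

0.90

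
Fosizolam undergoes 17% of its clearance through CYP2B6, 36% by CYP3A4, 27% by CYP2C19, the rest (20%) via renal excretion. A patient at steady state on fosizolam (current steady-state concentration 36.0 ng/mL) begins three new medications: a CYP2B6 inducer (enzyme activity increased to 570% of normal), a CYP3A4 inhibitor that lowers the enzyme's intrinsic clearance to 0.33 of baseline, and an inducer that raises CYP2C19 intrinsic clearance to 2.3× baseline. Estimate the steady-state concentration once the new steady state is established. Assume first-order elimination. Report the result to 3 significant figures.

The CYP2B6 pathway (17% of clearance) increases to 5.7× activity: 0.17 × 5.7 = 0.969.
The CYP3A4 pathway (36% of clearance) is reduced to 0.33× activity: 0.36 × 0.33 = 0.1188.
The CYP2C19 pathway (27% of clearance) increases to 2.3× activity: 0.27 × 2.3 = 0.621.
The remaining 20% of clearance is unaffected.
New clearance relative to baseline: 0.969 + 0.1188 + 0.621 + 0.2 = 1.9088.
Steady-state concentration ∝ 1/CL: new value = 36.0 / 1.9088 = 18.9 ng/mL.

18.9 ng/mL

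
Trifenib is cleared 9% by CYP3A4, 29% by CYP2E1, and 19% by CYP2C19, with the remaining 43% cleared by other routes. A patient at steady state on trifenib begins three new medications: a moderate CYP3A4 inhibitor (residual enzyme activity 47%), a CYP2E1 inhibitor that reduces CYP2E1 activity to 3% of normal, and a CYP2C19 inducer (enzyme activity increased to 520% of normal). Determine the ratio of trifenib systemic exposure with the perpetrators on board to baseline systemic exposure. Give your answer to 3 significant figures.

0.681

The CYP3A4 pathway (9% of clearance) falls to 0.47× activity: 0.09 × 0.47 = 0.0423.
The CYP2E1 pathway (29% of clearance) is reduced to 0.03× activity: 0.29 × 0.03 = 0.0087.
The CYP2C19 pathway (19% of clearance) rises to 5.2× activity: 0.19 × 5.2 = 0.988.
The remaining 43% of clearance is unaffected.
CL_new/CL_old = 0.0423 + 0.0087 + 0.988 + 0.43 = 1.469.
Because systemic exposure varies inversely with clearance, the combined effect is 1 / 1.469 = 0.681.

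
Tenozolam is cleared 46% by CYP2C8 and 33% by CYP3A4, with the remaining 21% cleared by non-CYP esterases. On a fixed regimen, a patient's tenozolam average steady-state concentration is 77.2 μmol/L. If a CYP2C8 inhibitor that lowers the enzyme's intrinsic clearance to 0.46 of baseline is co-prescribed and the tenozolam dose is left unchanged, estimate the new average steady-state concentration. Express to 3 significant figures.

103 μmol/L

The CYP2C8 pathway (46% of clearance) drops to 0.46× activity: 0.46 × 0.46 = 0.2116.
CYP3A4 (33%) and the residual 21% are unaffected.
New clearance relative to baseline: 0.2116 + 0.33 + 0.21 = 0.7516.
New average steady-state concentration = baseline ÷ relative clearance = 77.2 / 0.7516 = 103 μmol/L.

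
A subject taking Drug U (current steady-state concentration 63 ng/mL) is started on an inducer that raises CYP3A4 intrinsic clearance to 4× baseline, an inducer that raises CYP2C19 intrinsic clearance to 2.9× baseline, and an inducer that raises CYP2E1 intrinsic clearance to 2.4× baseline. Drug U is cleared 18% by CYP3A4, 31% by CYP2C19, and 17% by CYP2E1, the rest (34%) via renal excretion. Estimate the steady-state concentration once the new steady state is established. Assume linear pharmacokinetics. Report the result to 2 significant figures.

The CYP3A4 pathway (18% of clearance) rises to 4× activity: 0.18 × 4 = 0.72.
The CYP2C19 pathway (31% of clearance) rises to 2.9× activity: 0.31 × 2.9 = 0.899.
The CYP2E1 pathway (17% of clearance) is boosted to 2.4× activity: 0.17 × 2.4 = 0.408.
The remaining 34% of clearance is unaffected.
Relative clearance = 0.72 + 0.899 + 0.408 + 0.34 = 2.367.
Steady-state concentration ∝ 1/CL: new value = 63 / 2.367 = 27 ng/mL.

27 ng/mL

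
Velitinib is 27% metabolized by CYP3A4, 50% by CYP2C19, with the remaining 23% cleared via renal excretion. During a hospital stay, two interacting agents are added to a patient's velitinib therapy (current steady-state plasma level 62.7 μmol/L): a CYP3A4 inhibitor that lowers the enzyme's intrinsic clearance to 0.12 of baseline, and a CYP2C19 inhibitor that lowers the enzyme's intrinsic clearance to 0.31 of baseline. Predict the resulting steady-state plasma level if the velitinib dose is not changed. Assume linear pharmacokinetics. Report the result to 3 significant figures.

The CYP3A4 pathway (27% of clearance) is reduced to 0.12× activity: 0.27 × 0.12 = 0.0324.
The CYP2C19 pathway (50% of clearance) drops to 0.31× activity: 0.5 × 0.31 = 0.155.
The remaining 23% of clearance is unaffected.
New clearance relative to baseline: 0.0324 + 0.155 + 0.23 = 0.4174.
Steady-state plasma level ∝ 1/CL: new value = 62.7 / 0.4174 = 150 μmol/L.

150 μmol/L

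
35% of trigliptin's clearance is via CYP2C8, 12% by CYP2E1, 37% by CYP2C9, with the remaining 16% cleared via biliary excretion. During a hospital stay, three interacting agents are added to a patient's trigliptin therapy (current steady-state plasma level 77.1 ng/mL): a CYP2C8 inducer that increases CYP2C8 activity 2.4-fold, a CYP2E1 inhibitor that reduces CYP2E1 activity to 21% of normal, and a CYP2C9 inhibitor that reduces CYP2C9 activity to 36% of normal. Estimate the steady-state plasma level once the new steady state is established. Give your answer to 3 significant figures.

The CYP2C8 pathway (35% of clearance) rises to 2.4× activity: 0.35 × 2.4 = 0.84.
The CYP2E1 pathway (12% of clearance) falls to 0.21× activity: 0.12 × 0.21 = 0.0252.
The CYP2C9 pathway (37% of clearance) falls to 0.36× activity: 0.37 × 0.36 = 0.1332.
The remaining 16% of clearance is unaffected.
New clearance relative to baseline: 0.84 + 0.0252 + 0.1332 + 0.16 = 1.1584.
Dividing the baseline by the relative clearance: 77.1 / 1.1584 = 66.6 ng/mL.

66.6 ng/mL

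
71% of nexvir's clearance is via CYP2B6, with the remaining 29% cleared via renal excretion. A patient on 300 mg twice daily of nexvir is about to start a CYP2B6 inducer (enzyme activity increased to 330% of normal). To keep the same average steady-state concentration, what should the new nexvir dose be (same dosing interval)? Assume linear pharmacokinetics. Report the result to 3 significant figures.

The CYP2B6 pathway (71% of clearance) increases to 3.3× activity: 0.71 × 3.3 = 2.343.
The remaining 29% of clearance is unaffected.
CL_new/CL_old = 2.343 + 0.29 = 2.633.
To maintain the same steady-state level, dose must scale with clearance: new dose = 300 × 2.633 = 790 mg.

790 mg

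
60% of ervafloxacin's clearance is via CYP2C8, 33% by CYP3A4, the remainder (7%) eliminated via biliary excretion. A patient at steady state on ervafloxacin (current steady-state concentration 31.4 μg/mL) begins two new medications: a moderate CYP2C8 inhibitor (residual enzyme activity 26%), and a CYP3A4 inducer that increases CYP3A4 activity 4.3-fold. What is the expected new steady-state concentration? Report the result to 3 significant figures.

The CYP2C8 pathway (60% of clearance) falls to 0.26× activity: 0.6 × 0.26 = 0.156.
The CYP3A4 pathway (33% of clearance) is boosted to 4.3× activity: 0.33 × 4.3 = 1.419.
Non-CYP routes (7%) are unchanged.
Relative clearance = 0.156 + 1.419 + 0.07 = 1.645.
Steady-state concentration ∝ 1/CL: new value = 31.4 / 1.645 = 19.1 μg/mL.

19.1 μg/mL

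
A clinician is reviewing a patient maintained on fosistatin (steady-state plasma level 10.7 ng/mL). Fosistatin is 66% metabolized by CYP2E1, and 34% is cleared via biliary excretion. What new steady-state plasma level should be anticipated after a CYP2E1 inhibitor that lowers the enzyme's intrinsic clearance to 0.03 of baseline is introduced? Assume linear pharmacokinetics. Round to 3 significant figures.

29.7 ng/mL

The CYP2E1 pathway (66% of clearance) is reduced to 0.03× activity: 0.66 × 0.03 = 0.0198.
Non-CYP routes (34%) are unchanged.
New clearance relative to baseline: 0.0198 + 0.34 = 0.3598.
Steady-state plasma level ∝ 1/CL, so new value = 10.7 / 0.3598 = 29.7 ng/mL.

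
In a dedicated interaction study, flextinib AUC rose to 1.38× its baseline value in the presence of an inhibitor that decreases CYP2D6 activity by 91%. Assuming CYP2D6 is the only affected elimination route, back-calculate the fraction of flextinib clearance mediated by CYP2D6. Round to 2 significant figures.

Call the CYP2D6 fraction fm. After the interaction, CL_new/CL_old = fm × 0.09 + (1 − fm).
AUC ratio = 1 / (new CL fraction), so new CL fraction = 1 / 1.38 = 0.7246.
fm × 0.09 + 1 − fm = 0.7246  ⇒  fm × (0.09 − 1) = −0.2754  ⇒  fm = 0.30.

0.30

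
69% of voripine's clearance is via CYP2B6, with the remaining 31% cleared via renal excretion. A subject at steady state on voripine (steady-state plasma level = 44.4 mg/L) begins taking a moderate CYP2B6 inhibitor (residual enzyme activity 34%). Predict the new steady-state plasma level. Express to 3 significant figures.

81.5 mg/L

The CYP2B6 pathway (69% of clearance) is reduced to 0.34× activity: 0.69 × 0.34 = 0.2346.
Non-CYP routes (31%) are unchanged.
CL_new/CL_old = 0.2346 + 0.31 = 0.5446.
New steady-state plasma level = baseline ÷ relative clearance = 44.4 / 0.5446 = 81.5 mg/L.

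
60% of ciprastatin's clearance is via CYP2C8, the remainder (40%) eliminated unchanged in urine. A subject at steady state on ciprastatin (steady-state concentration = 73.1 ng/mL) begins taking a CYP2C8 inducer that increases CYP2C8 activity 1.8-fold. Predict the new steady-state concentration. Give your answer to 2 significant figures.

49 ng/mL

The CYP2C8 pathway (60% of clearance) increases to 1.8× activity: 0.6 × 1.8 = 1.08.
Non-CYP routes (40%) are unchanged.
Relative clearance = 1.08 + 0.4 = 1.48.
Steady-state concentration ∝ 1/CL, so new value = 73.1 / 1.48 = 49 ng/mL.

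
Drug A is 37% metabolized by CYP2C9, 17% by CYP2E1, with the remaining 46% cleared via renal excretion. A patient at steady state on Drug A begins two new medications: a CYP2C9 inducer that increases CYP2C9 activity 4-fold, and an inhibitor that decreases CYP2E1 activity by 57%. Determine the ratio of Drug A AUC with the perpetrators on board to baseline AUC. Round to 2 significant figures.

0.50

The CYP2C9 pathway (37% of clearance) is boosted to 4× activity: 0.37 × 4 = 1.48.
The CYP2E1 pathway (17% of clearance) drops to 0.43× activity: 0.17 × 0.43 = 0.0731.
Non-CYP routes (46%) are unchanged.
CL_new/CL_old = 1.48 + 0.0731 + 0.46 = 2.0131.
Net AUC ratio = 1 / 2.0131 = 0.50.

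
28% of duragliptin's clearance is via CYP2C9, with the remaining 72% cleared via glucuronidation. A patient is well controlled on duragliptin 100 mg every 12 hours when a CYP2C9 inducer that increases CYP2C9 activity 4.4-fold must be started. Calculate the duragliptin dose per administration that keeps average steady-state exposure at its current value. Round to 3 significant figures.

The CYP2C9 pathway (28% of clearance) rises to 4.4× activity: 0.28 × 4.4 = 1.232.
The remaining 72% of clearance is unaffected.
CL_new/CL_old = 1.232 + 0.72 = 1.952.
Exposure is unchanged when dose changes in proportion to clearance. New dose = 100 mg × 1.952 = 195 mg.

195 mg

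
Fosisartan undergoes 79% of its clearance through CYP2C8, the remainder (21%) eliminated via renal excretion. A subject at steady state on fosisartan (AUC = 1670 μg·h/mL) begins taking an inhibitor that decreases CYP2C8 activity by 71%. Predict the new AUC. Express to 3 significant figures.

CYP2C8: 0.79 × 0.29 = 0.2291
Other: 0.21 (unchanged)
CL_new/CL_old = 0.2291 + 0.21 = 0.4391.
AUC ∝ 1/CL, so new value = 1670 / 0.4391 = 3.80 × 10³ μg·h/mL.

3.80 × 10³ μg·h/mL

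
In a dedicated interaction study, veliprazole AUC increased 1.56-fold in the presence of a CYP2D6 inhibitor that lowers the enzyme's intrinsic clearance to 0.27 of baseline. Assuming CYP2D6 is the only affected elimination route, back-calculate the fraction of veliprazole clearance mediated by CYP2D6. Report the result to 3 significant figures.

Let fm be the CYP2D6 fraction. New clearance relative to baseline = fm × 0.27 + (1 − fm).
AUC ratio = 1 / (new CL fraction), so new CL fraction = 1 / 1.56 = 0.641.
fm × 0.27 + 1 − fm = 0.641  ⇒  fm × (0.27 − 1) = −0.359  ⇒  fm = 0.492.

0.492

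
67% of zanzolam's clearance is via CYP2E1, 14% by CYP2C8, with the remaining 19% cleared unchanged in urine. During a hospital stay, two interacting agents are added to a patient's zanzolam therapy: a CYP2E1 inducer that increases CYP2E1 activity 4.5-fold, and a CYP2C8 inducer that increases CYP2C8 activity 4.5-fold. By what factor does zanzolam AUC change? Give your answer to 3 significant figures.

The CYP2E1 pathway (67% of clearance) is boosted to 4.5× activity: 0.67 × 4.5 = 3.015.
The CYP2C8 pathway (14% of clearance) increases to 4.5× activity: 0.14 × 4.5 = 0.63.
Non-CYP routes (19%) are unchanged.
Relative clearance = 3.015 + 0.63 + 0.19 = 3.835.
AUC ∝ 1/CL: fold-change = 1 / 3.835 = 0.261.

0.261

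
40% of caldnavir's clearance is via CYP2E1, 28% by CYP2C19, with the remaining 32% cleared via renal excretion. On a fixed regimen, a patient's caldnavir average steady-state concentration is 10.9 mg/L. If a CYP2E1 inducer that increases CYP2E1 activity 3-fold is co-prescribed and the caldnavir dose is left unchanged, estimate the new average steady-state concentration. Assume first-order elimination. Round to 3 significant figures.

6.06 mg/L

The CYP2E1 pathway (40% of clearance) increases to 3× activity: 0.4 × 3 = 1.2.
CYP2C19 (28%) and the residual 32% are unaffected.
New clearance relative to baseline: 1.2 + 0.28 + 0.32 = 1.8.
With dosing unchanged, average steady-state concentration scales as 1/CL: 10.9 / 1.8 = 6.06 mg/L.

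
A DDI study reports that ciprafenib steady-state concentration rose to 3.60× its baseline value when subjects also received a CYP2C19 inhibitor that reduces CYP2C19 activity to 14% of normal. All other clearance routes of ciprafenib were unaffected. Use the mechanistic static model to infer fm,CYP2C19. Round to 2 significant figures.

Call the CYP2C19 fraction fm. After the interaction, CL_new/CL_old = fm × 0.14 + (1 − fm).
Steady-state concentration ratio = 1 / (new CL fraction), so new CL fraction = 1 / 3.60 = 0.2778.
fm × 0.14 + 1 − fm = 0.2778  ⇒  fm × (0.14 − 1) = −0.7222  ⇒  fm = 0.84.

0.84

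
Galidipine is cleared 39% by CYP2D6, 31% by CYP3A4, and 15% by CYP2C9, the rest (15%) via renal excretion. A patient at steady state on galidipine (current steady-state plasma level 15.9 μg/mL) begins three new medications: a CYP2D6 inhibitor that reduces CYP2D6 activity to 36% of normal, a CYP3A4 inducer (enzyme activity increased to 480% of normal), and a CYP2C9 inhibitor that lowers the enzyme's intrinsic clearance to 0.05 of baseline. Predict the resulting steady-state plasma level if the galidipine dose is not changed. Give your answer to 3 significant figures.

8.90 μg/mL

The CYP2D6 pathway (39% of clearance) drops to 0.36× activity: 0.39 × 0.36 = 0.1404.
The CYP3A4 pathway (31% of clearance) rises to 4.8× activity: 0.31 × 4.8 = 1.488.
The CYP2C9 pathway (15% of clearance) drops to 0.05× activity: 0.15 × 0.05 = 0.0075.
The remaining 15% of clearance is unaffected.
CL_new/CL_old = 0.1404 + 1.488 + 0.0075 + 0.15 = 1.7859.
Dividing the baseline by the relative clearance: 15.9 / 1.7859 = 8.90 μg/mL.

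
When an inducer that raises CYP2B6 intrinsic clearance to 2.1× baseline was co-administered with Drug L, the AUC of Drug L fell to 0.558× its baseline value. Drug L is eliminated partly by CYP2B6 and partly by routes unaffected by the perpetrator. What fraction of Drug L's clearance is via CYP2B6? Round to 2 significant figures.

0.72

Write x for the fraction cleared via CYP2B6. The observed AUC change means clearance rose to 1/0.558 = 1.792 of baseline.
Setting x·2.1 + (1 − x) = 1.792 and solving: x = (1.792 − 1)/(2.1 − 1) = 0.72.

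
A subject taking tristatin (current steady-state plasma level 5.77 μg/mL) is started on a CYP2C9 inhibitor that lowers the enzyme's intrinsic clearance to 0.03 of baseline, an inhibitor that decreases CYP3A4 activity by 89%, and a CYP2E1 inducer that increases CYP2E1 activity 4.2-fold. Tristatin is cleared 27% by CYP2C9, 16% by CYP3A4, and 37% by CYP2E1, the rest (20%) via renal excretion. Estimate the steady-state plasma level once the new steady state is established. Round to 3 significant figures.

The CYP2C9 pathway (27% of clearance) drops to 0.03× activity: 0.27 × 0.03 = 0.0081.
The CYP3A4 pathway (16% of clearance) drops to 0.11× activity: 0.16 × 0.11 = 0.0176.
The CYP2E1 pathway (37% of clearance) increases to 4.2× activity: 0.37 × 4.2 = 1.554.
The remaining 20% of clearance is unaffected.
New clearance relative to baseline: 0.0081 + 0.0176 + 1.554 + 0.2 = 1.7797.
Steady-state plasma level ∝ 1/CL: new value = 5.77 / 1.7797 = 3.24 μg/mL.

3.24 μg/mL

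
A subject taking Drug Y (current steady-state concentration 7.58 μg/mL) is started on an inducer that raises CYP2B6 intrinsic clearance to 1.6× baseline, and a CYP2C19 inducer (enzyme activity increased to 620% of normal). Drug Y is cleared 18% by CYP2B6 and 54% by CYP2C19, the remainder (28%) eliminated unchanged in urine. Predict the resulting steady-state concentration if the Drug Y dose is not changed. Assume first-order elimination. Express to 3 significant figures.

CYP2B6: 0.18 × 1.6 = 0.288
CYP2C19: 0.54 × 6.2 = 3.348
Other: 0.28 (unchanged)
CL_new/CL_old = 0.288 + 3.348 + 0.28 = 3.916.
Steady-state concentration ∝ 1/CL: new value = 7.58 / 3.916 = 1.94 μg/mL.

1.94 μg/mL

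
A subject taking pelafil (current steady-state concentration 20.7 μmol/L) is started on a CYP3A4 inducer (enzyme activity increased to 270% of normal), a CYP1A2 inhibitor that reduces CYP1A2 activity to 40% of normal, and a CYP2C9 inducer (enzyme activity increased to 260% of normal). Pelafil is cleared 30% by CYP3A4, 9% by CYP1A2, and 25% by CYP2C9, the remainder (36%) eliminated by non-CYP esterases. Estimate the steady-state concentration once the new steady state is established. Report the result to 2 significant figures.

The CYP3A4 pathway (30% of clearance) rises to 2.7× activity: 0.3 × 2.7 = 0.81.
The CYP1A2 pathway (9% of clearance) is reduced to 0.4× activity: 0.09 × 0.4 = 0.036.
The CYP2C9 pathway (25% of clearance) is boosted to 2.6× activity: 0.25 × 2.6 = 0.65.
Non-CYP routes (36%) are unchanged.
New clearance relative to baseline: 0.81 + 0.036 + 0.65 + 0.36 = 1.856.
Dividing the baseline by the relative clearance: 20.7 / 1.856 = 11 μmol/L.

11 μmol/L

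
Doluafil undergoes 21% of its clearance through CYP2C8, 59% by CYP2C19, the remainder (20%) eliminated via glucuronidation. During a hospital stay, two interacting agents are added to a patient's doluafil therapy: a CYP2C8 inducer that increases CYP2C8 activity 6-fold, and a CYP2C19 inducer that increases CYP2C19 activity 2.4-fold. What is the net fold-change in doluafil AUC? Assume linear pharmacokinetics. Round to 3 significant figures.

0.348

The CYP2C8 pathway (21% of clearance) rises to 6× activity: 0.21 × 6 = 1.26.
The CYP2C19 pathway (59% of clearance) increases to 2.4× activity: 0.59 × 2.4 = 1.416.
The remaining 20% of clearance is unaffected.
Relative clearance = 1.26 + 1.416 + 0.2 = 2.876.
Net AUC ratio = 1 / 2.876 = 0.348.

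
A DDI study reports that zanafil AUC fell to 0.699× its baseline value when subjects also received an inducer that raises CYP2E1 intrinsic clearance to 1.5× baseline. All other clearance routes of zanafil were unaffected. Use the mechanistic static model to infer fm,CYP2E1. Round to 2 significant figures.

0.86

CL'/CL = 1 / 0.699 = 1.431
1.5·fm + (1 − fm) = 1.431
fm = (1.431 − 1) / (1.5 − 1) = 0.86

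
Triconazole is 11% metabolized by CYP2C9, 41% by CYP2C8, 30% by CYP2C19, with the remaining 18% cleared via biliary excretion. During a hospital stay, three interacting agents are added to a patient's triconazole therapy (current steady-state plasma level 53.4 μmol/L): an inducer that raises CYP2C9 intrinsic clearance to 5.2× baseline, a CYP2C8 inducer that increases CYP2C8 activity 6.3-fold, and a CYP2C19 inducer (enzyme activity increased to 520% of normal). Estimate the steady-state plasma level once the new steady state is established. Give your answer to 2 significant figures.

The CYP2C9 pathway (11% of clearance) rises to 5.2× activity: 0.11 × 5.2 = 0.572.
The CYP2C8 pathway (41% of clearance) rises to 6.3× activity: 0.41 × 6.3 = 2.583.
The CYP2C19 pathway (30% of clearance) rises to 5.2× activity: 0.3 × 5.2 = 1.56.
Non-CYP routes (18%) are unchanged.
CL_new/CL_old = 0.572 + 2.583 + 1.56 + 0.18 = 4.895.
New steady-state plasma level = 53.4 / 4.895 = 11 μmol/L (concentration scales inversely with clearance).

11 μmol/L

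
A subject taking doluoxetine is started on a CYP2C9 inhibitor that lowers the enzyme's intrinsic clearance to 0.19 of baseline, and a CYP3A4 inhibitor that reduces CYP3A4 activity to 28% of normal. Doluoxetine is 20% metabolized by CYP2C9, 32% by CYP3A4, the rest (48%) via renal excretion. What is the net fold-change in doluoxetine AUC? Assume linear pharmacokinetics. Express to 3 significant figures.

CYP2C9: 0.2 × 0.19 = 0.038
CYP3A4: 0.32 × 0.28 = 0.0896
Other: 0.48 (unchanged)
New clearance relative to baseline: 0.038 + 0.0896 + 0.48 = 0.6076.
AUC ∝ 1/CL: fold-change = 1 / 0.6076 = 1.65.

1.65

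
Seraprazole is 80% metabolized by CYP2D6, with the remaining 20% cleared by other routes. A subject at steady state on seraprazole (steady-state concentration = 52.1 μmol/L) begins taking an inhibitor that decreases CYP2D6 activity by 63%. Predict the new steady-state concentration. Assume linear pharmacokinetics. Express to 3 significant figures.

The CYP2D6 pathway (80% of clearance) drops to 0.37× activity: 0.8 × 0.37 = 0.296.
The remaining 20% of clearance is unaffected.
CL_new/CL_old = 0.296 + 0.2 = 0.496.
Steady-state concentration ∝ 1/CL, so new value = 52.1 / 0.496 = 105 μmol/L.

105 μmol/L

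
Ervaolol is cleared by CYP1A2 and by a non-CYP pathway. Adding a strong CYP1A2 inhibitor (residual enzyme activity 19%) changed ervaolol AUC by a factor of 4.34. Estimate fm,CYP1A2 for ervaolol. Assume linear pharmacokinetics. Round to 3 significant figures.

0.950

Call the CYP1A2 fraction fm. After the interaction, CL_new/CL_old = fm × 0.19 + (1 − fm).
AUC ratio = 1 / (new CL fraction), so new CL fraction = 1 / 4.34 = 0.2304.
fm × 0.19 + 1 − fm = 0.2304  ⇒  fm × (0.19 − 1) = −0.7696  ⇒  fm = 0.950.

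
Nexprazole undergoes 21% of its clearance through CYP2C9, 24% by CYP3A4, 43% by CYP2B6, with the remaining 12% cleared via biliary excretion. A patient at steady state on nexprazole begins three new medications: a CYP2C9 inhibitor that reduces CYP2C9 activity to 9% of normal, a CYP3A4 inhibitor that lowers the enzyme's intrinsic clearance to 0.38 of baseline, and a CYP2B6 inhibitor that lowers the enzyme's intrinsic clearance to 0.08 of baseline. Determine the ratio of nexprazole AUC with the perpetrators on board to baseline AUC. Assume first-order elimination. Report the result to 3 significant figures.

3.78

CYP2C9: 0.21 × 0.09 = 0.0189
CYP3A4: 0.24 × 0.38 = 0.0912
CYP2B6: 0.43 × 0.08 = 0.0344
Other: 0.12 (unchanged)
New clearance relative to baseline: 0.0189 + 0.0912 + 0.0344 + 0.12 = 0.2645.
AUC ∝ 1/CL: fold-change = 1 / 0.2645 = 3.78.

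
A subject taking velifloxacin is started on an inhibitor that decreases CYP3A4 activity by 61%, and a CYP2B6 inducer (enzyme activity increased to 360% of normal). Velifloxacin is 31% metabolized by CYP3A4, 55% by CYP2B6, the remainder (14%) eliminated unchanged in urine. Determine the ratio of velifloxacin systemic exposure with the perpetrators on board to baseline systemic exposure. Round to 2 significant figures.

0.45

CYP3A4: 0.31 × 0.39 = 0.1209
CYP2B6: 0.55 × 3.6 = 1.98
Other: 0.14 (unchanged)
CL_new/CL_old = 0.1209 + 1.98 + 0.14 = 2.2409.
Because systemic exposure varies inversely with clearance, the combined effect is 1 / 2.2409 = 0.45.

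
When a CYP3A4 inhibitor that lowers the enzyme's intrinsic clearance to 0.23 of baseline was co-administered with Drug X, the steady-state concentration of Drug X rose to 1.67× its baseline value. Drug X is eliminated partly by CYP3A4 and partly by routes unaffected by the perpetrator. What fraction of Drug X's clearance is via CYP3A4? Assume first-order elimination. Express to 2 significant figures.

0.52

Write x for the fraction cleared via CYP3A4. The observed steady-state concentration change means clearance fell to 1/1.67 = 0.5988 of baseline.
Only the CYP3A4 route changed, so 0.5988 = x·0.23 + (1 − x), giving x = 0.52.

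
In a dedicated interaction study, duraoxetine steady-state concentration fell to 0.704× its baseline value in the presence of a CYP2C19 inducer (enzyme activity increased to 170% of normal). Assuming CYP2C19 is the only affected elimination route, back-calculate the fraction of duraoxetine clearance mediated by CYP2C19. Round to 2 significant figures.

CL'/CL = 1 / 0.704 = 1.42
1.7·fm + (1 − fm) = 1.42
fm = (1.42 − 1) / (1.7 − 1) = 0.60

0.60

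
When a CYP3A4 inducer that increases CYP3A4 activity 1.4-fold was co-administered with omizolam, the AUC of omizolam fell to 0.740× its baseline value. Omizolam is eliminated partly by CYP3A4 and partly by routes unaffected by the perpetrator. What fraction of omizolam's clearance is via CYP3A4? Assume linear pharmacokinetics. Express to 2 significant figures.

0.88

Write x for the fraction cleared via CYP3A4. The observed AUC change means clearance rose to 1/0.740 = 1.351 of baseline.
Setting x·1.4 + (1 − x) = 1.351 and solving: x = (1.351 − 1)/(1.4 − 1) = 0.88.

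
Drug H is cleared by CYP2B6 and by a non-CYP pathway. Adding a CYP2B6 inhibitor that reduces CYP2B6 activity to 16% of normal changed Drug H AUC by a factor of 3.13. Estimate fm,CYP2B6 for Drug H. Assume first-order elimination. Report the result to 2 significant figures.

0.81

CL'/CL = 1 / 3.13 = 0.3195
0.16·fm + (1 − fm) = 0.3195
fm = (0.3195 − 1) / (0.16 − 1) = 0.81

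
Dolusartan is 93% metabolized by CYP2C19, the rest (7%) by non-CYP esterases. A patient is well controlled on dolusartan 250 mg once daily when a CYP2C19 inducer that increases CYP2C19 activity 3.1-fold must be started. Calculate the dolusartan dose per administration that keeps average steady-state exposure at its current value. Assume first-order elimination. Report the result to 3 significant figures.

738 mg

The CYP2C19 pathway (93% of clearance) rises to 3.1× activity: 0.93 × 3.1 = 2.883.
The remaining 7% of clearance is unaffected.
CL_new/CL_old = 2.883 + 0.07 = 2.953.
Exposure is unchanged when dose changes in proportion to clearance. New dose = 250 mg × 2.953 = 738 mg.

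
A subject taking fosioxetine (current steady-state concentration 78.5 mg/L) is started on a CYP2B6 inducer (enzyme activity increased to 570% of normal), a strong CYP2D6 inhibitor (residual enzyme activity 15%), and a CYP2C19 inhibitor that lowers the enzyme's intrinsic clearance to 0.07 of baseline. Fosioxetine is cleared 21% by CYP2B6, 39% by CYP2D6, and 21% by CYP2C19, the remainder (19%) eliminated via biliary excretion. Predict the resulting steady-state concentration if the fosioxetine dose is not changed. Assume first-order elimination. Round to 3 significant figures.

The CYP2B6 pathway (21% of clearance) is boosted to 5.7× activity: 0.21 × 5.7 = 1.197.
The CYP2D6 pathway (39% of clearance) drops to 0.15× activity: 0.39 × 0.15 = 0.0585.
The CYP2C19 pathway (21% of clearance) drops to 0.07× activity: 0.21 × 0.07 = 0.0147.
The remaining 19% of clearance is unaffected.
CL_new/CL_old = 1.197 + 0.0585 + 0.0147 + 0.19 = 1.4602.
Steady-state concentration ∝ 1/CL: new value = 78.5 / 1.4602 = 53.8 mg/L.

53.8 mg/L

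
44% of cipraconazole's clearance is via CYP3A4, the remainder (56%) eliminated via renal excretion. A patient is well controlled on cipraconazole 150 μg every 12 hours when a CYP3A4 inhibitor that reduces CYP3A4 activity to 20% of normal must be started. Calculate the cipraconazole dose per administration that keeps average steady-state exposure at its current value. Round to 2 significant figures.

The CYP3A4 pathway (44% of clearance) drops to 0.2× activity: 0.44 × 0.2 = 0.088.
Non-CYP routes (56%) are unchanged.
New clearance relative to baseline: 0.088 + 0.56 = 0.648.
To maintain the same steady-state level, dose must scale with clearance: new dose = 150 × 0.648 = 97 μg.

97 μg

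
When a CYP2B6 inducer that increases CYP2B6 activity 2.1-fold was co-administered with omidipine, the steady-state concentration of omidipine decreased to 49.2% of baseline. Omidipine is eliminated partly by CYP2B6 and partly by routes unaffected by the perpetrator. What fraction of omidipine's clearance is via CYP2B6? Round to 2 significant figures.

Write x for the fraction cleared via CYP2B6. The observed steady-state concentration change means clearance rose to 1/0.492 = 2.033 of baseline.
Setting x·2.1 + (1 − x) = 2.033 and solving: x = (2.033 − 1)/(2.1 − 1) = 0.94.

0.94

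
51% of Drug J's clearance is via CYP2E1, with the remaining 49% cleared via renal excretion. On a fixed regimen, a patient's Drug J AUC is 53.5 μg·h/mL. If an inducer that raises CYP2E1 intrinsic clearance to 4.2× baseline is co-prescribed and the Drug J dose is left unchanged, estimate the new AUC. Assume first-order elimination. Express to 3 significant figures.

The CYP2E1 pathway (51% of clearance) increases to 4.2× activity: 0.51 × 4.2 = 2.142.
The remaining 49% of clearance is unaffected.
New clearance relative to baseline: 2.142 + 0.49 = 2.632.
With dosing unchanged, AUC scales as 1/CL: 53.5 / 2.632 = 20.3 μg·h/mL.

20.3 μg·h/mL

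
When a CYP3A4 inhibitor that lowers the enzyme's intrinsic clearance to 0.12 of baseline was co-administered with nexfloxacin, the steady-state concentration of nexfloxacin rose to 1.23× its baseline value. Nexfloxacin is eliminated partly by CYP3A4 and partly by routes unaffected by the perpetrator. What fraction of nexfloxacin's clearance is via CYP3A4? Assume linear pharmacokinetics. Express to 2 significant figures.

CL'/CL = 1 / 1.23 = 0.813
0.12·fm + (1 − fm) = 0.813
fm = (0.813 − 1) / (0.12 − 1) = 0.21

0.21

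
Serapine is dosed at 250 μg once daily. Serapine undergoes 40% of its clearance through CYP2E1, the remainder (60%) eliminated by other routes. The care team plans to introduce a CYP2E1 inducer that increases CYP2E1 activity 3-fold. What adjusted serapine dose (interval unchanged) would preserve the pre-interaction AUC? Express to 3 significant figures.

450 μg

CYP2E1: 0.4 × 3 = 1.2
Other: 0.6 (unchanged)
CL_new/CL_old = 1.2 + 0.6 = 1.8.
Exposure is unchanged when dose changes in proportion to clearance. New dose = 250 μg × 1.8 = 450 μg.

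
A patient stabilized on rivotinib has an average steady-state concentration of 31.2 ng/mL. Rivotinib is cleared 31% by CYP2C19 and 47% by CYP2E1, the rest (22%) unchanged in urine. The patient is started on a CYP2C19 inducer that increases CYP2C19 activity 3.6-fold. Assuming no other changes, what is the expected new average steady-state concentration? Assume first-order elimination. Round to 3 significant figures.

17.3 ng/mL

The CYP2C19 pathway (31% of clearance) rises to 3.6× activity: 0.31 × 3.6 = 1.116.
CYP2E1 (47%) and the residual 22% are unaffected.
New clearance relative to baseline: 1.116 + 0.47 + 0.22 = 1.806.
With dosing unchanged, average steady-state concentration scales as 1/CL: 31.2 / 1.806 = 17.3 ng/mL.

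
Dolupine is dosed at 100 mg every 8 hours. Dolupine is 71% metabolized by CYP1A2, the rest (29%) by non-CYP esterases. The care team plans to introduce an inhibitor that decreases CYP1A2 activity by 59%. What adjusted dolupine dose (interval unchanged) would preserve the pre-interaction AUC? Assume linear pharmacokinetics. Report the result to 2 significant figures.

58 mg

CYP1A2: 0.71 × 0.41 = 0.2911
Other: 0.29 (unchanged)
Relative clearance = 0.2911 + 0.29 = 0.5811.
Css,avg = (dose rate)/CL, so holding Css fixed requires dose ∝ CL: 100 × 0.5811 = 58 mg.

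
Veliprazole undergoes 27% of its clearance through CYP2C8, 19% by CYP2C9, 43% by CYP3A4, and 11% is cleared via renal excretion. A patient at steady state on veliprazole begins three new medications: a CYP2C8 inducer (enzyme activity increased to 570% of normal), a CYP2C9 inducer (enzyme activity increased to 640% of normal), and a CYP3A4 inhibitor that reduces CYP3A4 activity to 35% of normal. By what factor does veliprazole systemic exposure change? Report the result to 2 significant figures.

0.33

The CYP2C8 pathway (27% of clearance) increases to 5.7× activity: 0.27 × 5.7 = 1.539.
The CYP2C9 pathway (19% of clearance) is boosted to 6.4× activity: 0.19 × 6.4 = 1.216.
The CYP3A4 pathway (43% of clearance) falls to 0.35× activity: 0.43 × 0.35 = 0.1505.
The remaining 11% of clearance is unaffected.
Relative clearance = 1.539 + 1.216 + 0.1505 + 0.11 = 3.0155.
Net systemic exposure ratio = 1 / 3.0155 = 0.33.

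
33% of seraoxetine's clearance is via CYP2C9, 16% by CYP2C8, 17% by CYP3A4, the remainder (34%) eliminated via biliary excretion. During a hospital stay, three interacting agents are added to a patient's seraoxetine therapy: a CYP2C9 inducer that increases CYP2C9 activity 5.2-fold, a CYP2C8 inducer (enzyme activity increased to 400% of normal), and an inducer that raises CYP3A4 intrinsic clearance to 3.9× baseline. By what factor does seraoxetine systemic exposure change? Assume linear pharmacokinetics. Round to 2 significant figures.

The CYP2C9 pathway (33% of clearance) is boosted to 5.2× activity: 0.33 × 5.2 = 1.716.
The CYP2C8 pathway (16% of clearance) rises to 4× activity: 0.16 × 4 = 0.64.
The CYP3A4 pathway (17% of clearance) rises to 3.9× activity: 0.17 × 3.9 = 0.663.
Non-CYP routes (34%) are unchanged.
Relative clearance = 1.716 + 0.64 + 0.663 + 0.34 = 3.359.
Because systemic exposure varies inversely with clearance, the combined effect is 1 / 3.359 = 0.30.

0.30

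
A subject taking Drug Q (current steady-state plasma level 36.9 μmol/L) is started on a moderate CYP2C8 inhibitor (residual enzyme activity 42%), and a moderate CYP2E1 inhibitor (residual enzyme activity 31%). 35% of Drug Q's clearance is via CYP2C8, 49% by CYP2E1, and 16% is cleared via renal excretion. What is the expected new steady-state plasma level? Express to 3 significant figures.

CYP2C8: 0.35 × 0.42 = 0.147
CYP2E1: 0.49 × 0.31 = 0.1519
Other: 0.16 (unchanged)
Relative clearance = 0.147 + 0.1519 + 0.16 = 0.4589.
New steady-state plasma level = 36.9 / 0.4589 = 80.4 μmol/L (concentration scales inversely with clearance).

80.4 μmol/L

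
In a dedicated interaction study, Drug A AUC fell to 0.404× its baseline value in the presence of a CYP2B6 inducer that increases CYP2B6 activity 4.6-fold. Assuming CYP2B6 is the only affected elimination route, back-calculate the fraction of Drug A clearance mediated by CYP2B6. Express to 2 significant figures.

0.41

Let x = fm,CYP2B6. Because AUC ∝ 1/CL, relative clearance rose to 1/0.404 = 2.475.
Setting x·4.6 + (1 − x) = 2.475 and solving: x = (2.475 − 1)/(4.6 − 1) = 0.41.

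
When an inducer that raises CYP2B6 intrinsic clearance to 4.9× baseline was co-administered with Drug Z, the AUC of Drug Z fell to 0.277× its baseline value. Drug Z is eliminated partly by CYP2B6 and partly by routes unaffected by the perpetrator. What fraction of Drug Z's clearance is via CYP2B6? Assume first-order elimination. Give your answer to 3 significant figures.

Write x for the fraction cleared via CYP2B6. The observed AUC change means clearance rose to 1/0.277 = 3.61 of baseline.
Setting x·4.9 + (1 − x) = 3.61 and solving: x = (3.61 − 1)/(4.9 − 1) = 0.669.

0.669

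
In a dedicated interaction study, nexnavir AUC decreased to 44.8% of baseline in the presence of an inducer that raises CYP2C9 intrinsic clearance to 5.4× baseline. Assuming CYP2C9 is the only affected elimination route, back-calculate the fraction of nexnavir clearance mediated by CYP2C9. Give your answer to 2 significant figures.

0.28

Call the CYP2C9 fraction fm. After the interaction, CL_new/CL_old = fm × 5.4 + (1 − fm).
AUC ratio = 1 / (new CL fraction), so new CL fraction = 1 / 0.448 = 2.232.
fm × 5.4 + 1 − fm = 2.232  ⇒  fm × (5.4 − 1) = 1.232  ⇒  fm = 0.28.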